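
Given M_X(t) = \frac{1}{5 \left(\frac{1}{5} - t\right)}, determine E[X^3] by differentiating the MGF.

To find E[X^3], compute M^(3)(0):
M^(1)(t) = \frac{1}{5 \left(\frac{1}{5} - t\right)^{2}}
M^(2)(t) = \frac{2}{5 \left(\frac{1}{5} - t\right)^{3}}
M^(3)(t) = \frac{6}{5 \left(\frac{1}{5} - t\right)^{4}}
M^(3)(0) = 750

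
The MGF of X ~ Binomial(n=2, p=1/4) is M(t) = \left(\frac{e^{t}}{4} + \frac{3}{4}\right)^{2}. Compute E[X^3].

To find E[X^3], compute M^(3)(0):
M^(1)(t) = \frac{\left(\frac{e^{t}}{4} + \frac{3}{4}\right) e^{t}}{2}
M^(2)(t) = \frac{\left(\frac{e^{t}}{4} + \frac{3}{4}\right) e^{t}}{2} + \frac{e^{2 t}}{8}
M^(3)(t) = \frac{\left(\frac{e^{t}}{4} + \frac{3}{4}\right) e^{t}}{2} + \frac{3 e^{2 t}}{8}
M^(3)(0) = \frac{7}{8}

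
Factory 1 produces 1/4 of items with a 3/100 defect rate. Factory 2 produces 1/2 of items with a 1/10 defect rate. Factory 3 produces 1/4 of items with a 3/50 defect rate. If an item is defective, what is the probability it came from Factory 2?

Using Bayes' theorem:
P(F1) = 1/4, P(D|F1) = 3/100
P(F2) = 1/2, P(D|F2) = 1/10
P(F3) = 1/4, P(D|F3) = 3/50
P(D) = P(D|F1)P(F1) + P(D|F2)P(F2) + P(D|F3)P(F3)
     = \frac{29}{400}
P(F2|D) = P(D|F2)P(F2) / P(D)
= \frac{20}{29}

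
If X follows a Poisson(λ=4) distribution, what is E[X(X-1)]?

E[X(X-1)] = E[X² - X] = E[X²] - E[X]
E[X] = 4
E[X²] = Var(X) + (E[X])² = 4 + (4)² = 20
E[X(X-1)] = 20 - 4 = 16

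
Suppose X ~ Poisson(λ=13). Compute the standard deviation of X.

For X ~ Poisson(λ=13):
Var(X) = 13
SD(X) = √(Var(X)) = √(13) = \sqrt{13}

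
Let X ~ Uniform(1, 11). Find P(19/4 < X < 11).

P(19/4 < X < 11) = ∫_{19/4}^{11} f(x) dx
where f(x) = \frac{1}{10}
= \frac{5}{8}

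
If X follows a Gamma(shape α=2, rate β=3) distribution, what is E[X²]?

Using the identity E[X²] = Var(X) + (E[X])²:
E[X] = \frac{2}{3}
Var(X) = \frac{2}{9}
E[X²] = \frac{2}{9} + (\frac{2}{3})²
= \frac{2}{3}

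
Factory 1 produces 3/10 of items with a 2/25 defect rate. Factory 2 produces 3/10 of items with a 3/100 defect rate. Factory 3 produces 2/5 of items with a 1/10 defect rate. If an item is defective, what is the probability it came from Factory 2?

Using Bayes' theorem:
P(F1) = 3/10, P(D|F1) = 2/25
P(F2) = 3/10, P(D|F2) = 3/100
P(F3) = 2/5, P(D|F3) = 1/10
P(D) = P(D|F1)P(F1) + P(D|F2)P(F2) + P(D|F3)P(F3)
     = \frac{73}{1000}
P(F2|D) = P(D|F2)P(F2) / P(D)
= \frac{9}{73}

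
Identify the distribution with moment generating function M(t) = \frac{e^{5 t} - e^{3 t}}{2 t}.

The MGF M(t) = \frac{e^{5 t} - e^{3 t}}{2 t} is the standard form for the Uniform distribution.
Comparing with the known MGF formula identifies: Uniform(3, 5)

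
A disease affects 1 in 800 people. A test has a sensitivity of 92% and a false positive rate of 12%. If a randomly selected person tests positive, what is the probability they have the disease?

Let D = the rare event, + = positive/flagged.
P(D) = 1/800
P(+|D) = 92/100 = 23/25
P(+|D') = 12/100 = 3/25
P(+) = P(+|D)P(D) + P(+|D')P(D')
     = \frac{23}{25} × \frac{1}{800} + \frac{3}{25} × \frac{799}{800}
     = \frac{121}{1000}
P(D|+) = P(+|D)P(D)/P(+) = \frac{23}{2420}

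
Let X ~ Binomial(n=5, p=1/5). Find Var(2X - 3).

For X ~ Binomial(n=5, p=1/5):
Var(X) = \frac{4}{5}
Var(2X - 3) = (2)² × Var(X) = 4 × \frac{4}{5} = \frac{16}{5}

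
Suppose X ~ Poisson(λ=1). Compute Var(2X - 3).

For X ~ Poisson(λ=1):
Var(X) = 1
Var(2X - 3) = (2)² × Var(X) = 4 × 1 = 4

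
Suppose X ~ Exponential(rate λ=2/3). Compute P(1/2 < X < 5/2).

P(1/2 < X < 5/2) = ∫_{1/2}^{5/2} f(x) dx
where f(x) = \frac{2 e^{- \frac{2 x}{3}}}{3}
= - \frac{1 - e^{\frac{4}{3}}}{e^{\frac{5}{3}}}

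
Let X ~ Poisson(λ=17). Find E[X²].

Using the identity E[X²] = Var(X) + (E[X])²:
E[X] = 17
Var(X) = 17
E[X²] = 17 + (17)²
= 306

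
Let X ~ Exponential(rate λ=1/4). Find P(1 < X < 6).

P(1 < X < 6) = ∫_{1}^{6} f(x) dx
where f(x) = \frac{e^{- \frac{x}{4}}}{4}
= - \frac{1}{e^{\frac{3}{2}}} + e^{- \frac{1}{4}}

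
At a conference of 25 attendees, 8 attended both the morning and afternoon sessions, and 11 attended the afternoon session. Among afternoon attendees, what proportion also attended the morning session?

P(A ∩ B) = 8/25
P(B) = 11/25
P(A|B) = P(A ∩ B) / P(B) = (8/25) / (11/25) = 8/11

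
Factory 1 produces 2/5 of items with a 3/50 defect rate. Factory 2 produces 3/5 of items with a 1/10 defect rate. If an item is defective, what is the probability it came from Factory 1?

Using Bayes' theorem:
P(F1) = 2/5, P(D|F1) = 3/50
P(F2) = 3/5, P(D|F2) = 1/10
P(D) = P(D|F1)P(F1) + P(D|F2)P(F2)
     = \frac{21}{250}
P(F1|D) = P(D|F1)P(F1) / P(D)
= \frac{2}{7}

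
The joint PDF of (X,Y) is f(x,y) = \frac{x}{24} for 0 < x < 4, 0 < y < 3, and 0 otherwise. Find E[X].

f_X(x) = ∫_0^3 \frac{x}{24} dy = \frac{x}{8}
E[X] = ∫_0^4 x × (\frac{x}{8}) dx = \frac{8}{3}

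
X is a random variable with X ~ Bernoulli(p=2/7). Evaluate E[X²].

Using the identity E[X²] = Var(X) + (E[X])²:
E[X] = \frac{2}{7}
Var(X) = \frac{10}{49}
E[X²] = \frac{10}{49} + (\frac{2}{7})²
= \frac{2}{7}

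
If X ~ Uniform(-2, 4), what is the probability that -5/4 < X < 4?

P(-5/4 < X < 4) = ∫_{-5/4}^{4} f(x) dx
where f(x) = \frac{1}{6}
= \frac{7}{8}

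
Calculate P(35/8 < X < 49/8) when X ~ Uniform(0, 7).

P(35/8 < X < 49/8) = ∫_{35/8}^{49/8} f(x) dx
where f(x) = \frac{1}{7}
= \frac{1}{4}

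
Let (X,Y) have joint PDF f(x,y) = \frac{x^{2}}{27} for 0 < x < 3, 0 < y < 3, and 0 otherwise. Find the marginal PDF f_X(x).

f_X(x) = ∫_0^3 f(x,y) dy
= ∫_0^3 \frac{x^{2}}{27} dy
= \frac{x^{2}}{9} for 0 < x < 3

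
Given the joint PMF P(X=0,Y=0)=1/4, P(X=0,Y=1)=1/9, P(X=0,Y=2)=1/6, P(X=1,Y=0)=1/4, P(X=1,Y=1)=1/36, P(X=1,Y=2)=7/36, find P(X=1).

P(X=1) = P(X=1,Y=0) + P(X=1,Y=1) + P(X=1,Y=2)
= 1/4 + 1/36 + 7/36
= 17/36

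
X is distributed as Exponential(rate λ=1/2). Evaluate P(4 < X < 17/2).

P(4 < X < 17/2) = ∫_{4}^{17/2} f(x) dx
where f(x) = \frac{e^{- \frac{x}{2}}}{2}
= - \frac{1}{e^{\frac{17}{4}}} + e^{-2}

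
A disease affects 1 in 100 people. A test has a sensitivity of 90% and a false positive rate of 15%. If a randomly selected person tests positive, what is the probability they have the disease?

Let D = the rare event, + = positive/flagged.
P(D) = 1/100
P(+|D) = 90/100 = 9/10
P(+|D') = 15/100 = 3/20
P(+) = P(+|D)P(D) + P(+|D')P(D')
     = \frac{9}{10} × \frac{1}{100} + \frac{3}{20} × \frac{99}{100}
     = \frac{63}{400}
P(D|+) = P(+|D)P(D)/P(+) = \frac{2}{35}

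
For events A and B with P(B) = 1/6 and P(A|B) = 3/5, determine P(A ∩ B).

By definition, P(A|B) = P(A ∩ B) / P(B)
So P(A ∩ B) = P(A|B) × P(B)
= 3/5 × 1/6
= 1/10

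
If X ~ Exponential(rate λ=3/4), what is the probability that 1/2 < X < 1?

P(1/2 < X < 1) = ∫_{1/2}^{1} f(x) dx
where f(x) = \frac{3 e^{- \frac{3 x}{4}}}{4}
= - \frac{1}{e^{\frac{3}{4}}} + e^{- \frac{3}{8}}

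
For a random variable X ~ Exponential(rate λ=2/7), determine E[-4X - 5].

For X ~ Exponential(rate λ=2/7):
E[X] = \frac{7}{2}
E[-4X - 5] = -4 × E[X] - 5 = -19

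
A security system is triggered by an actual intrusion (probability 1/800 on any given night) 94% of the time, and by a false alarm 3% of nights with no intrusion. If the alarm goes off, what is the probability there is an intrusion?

Let D = the rare event, + = positive/flagged.
P(D) = 1/800
P(+|D) = 94/100 = 47/50
P(+|D') = 3/100
P(+) = P(+|D)P(D) + P(+|D')P(D')
     = \frac{47}{50} × \frac{1}{800} + \frac{3}{100} × \frac{799}{800}
     = \frac{2491}{80000}
P(D|+) = P(+|D)P(D)/P(+) = \frac{2}{53}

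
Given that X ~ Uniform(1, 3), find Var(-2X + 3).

For X ~ Uniform(1, 3):
Var(X) = \frac{1}{3}
Var(-2X + 3) = (-2)² × Var(X) = 4 × \frac{1}{3} = \frac{4}{3}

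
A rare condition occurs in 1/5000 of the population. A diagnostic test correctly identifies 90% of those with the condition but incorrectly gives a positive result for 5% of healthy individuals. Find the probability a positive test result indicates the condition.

Let D = the rare event, + = positive/flagged.
P(D) = 1/5000
P(+|D) = 90/100 = 9/10
P(+|D') = 5/100 = 1/20
P(+) = P(+|D)P(D) + P(+|D')P(D')
     = \frac{9}{10} × \frac{1}{5000} + \frac{1}{20} × \frac{4999}{5000}
     = \frac{5017}{100000}
P(D|+) = P(+|D)P(D)/P(+) = \frac{18}{5017}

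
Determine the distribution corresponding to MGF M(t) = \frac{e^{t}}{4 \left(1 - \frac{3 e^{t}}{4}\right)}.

The MGF M(t) = \frac{e^{t}}{4 \left(1 - \frac{3 e^{t}}{4}\right)} is the standard form for the Geometric distribution.
Comparing with the known MGF formula identifies: Geometric(p=1/4), X = trial number of first success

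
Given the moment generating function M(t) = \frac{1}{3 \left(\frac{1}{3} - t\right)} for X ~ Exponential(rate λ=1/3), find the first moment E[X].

To find E[X], compute M^(1)(0):
M^(1)(t) = \frac{1}{3 \left(\frac{1}{3} - t\right)^{2}}
M^(1)(0) = 3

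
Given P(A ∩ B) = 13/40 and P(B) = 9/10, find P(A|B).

P(A|B) = P(A ∩ B) / P(B)
= (13/40) / (9/10)
= 13/36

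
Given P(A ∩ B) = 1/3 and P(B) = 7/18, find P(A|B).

P(A|B) = P(A ∩ B) / P(B)
= (1/3) / (7/18)
= 6/7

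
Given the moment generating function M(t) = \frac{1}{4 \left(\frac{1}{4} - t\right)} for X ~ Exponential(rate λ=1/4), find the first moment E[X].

To find E[X], compute M^(1)(0):
M^(1)(t) = \frac{1}{4 \left(\frac{1}{4} - t\right)^{2}}
M^(1)(0) = 4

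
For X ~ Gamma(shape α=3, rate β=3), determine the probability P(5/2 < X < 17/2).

P(5/2 < X < 17/2) = ∫_{5/2}^{17/2} f(x) dx
where f(x) = \frac{27 x^{2} e^{- 3 x}}{2}
= \frac{-2813 + 293 e^{18}}{8 e^{\frac{51}{2}}}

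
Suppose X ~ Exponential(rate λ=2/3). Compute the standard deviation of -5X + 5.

For X ~ Exponential(rate λ=2/3):
Var(X) = \frac{9}{4}
SD(X) = √(Var(X)) = √(\frac{9}{4}) = \frac{3}{2}
SD(-5X + 5) = |-5| × SD(X) = 5 × \frac{3}{2} = \frac{15}{2}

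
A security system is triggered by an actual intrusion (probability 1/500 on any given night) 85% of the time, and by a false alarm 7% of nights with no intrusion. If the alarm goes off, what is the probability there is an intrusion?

Let D = the rare event, + = positive/flagged.
P(D) = 1/500
P(+|D) = 85/100 = 17/20
P(+|D') = 7/100
P(+) = P(+|D)P(D) + P(+|D')P(D')
     = \frac{17}{20} × \frac{1}{500} + \frac{7}{100} × \frac{499}{500}
     = \frac{1789}{25000}
P(D|+) = P(+|D)P(D)/P(+) = \frac{85}{3578}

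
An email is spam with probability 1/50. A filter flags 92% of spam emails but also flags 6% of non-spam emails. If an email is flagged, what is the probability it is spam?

Let D = the rare event, + = positive/flagged.
P(D) = 1/50
P(+|D) = 92/100 = 23/25
P(+|D') = 6/100 = 3/50
P(+) = P(+|D)P(D) + P(+|D')P(D')
     = \frac{23}{25} × \frac{1}{50} + \frac{3}{50} × \frac{49}{50}
     = \frac{193}{2500}
P(D|+) = P(+|D)P(D)/P(+) = \frac{46}{193}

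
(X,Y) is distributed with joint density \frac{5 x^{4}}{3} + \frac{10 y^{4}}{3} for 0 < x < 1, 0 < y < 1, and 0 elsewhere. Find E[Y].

E[Y] = ∫_0^1 ∫_0^1 y × f(x,y) dx dy
= \frac{13}{18}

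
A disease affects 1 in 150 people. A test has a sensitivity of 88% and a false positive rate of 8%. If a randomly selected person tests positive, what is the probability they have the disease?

Let D = the rare event, + = positive/flagged.
P(D) = 1/150
P(+|D) = 88/100 = 22/25
P(+|D') = 8/100 = 2/25
P(+) = P(+|D)P(D) + P(+|D')P(D')
     = \frac{22}{25} × \frac{1}{150} + \frac{2}{25} × \frac{149}{150}
     = \frac{32}{375}
P(D|+) = P(+|D)P(D)/P(+) = \frac{11}{160}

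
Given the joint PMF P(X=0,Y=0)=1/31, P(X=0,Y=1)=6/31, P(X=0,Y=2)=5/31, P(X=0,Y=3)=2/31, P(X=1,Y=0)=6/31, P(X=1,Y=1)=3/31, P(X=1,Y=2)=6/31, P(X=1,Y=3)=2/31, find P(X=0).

P(X=0) = P(X=0,Y=0) + P(X=0,Y=1) + P(X=0,Y=2) + P(X=0,Y=3)
= 1/31 + 6/31 + 5/31 + 2/31
= 14/31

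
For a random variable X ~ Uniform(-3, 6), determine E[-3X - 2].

For X ~ Uniform(-3, 6):
E[X] = \frac{3}{2}
E[-3X - 2] = -3 × E[X] - 2 = - \frac{13}{2}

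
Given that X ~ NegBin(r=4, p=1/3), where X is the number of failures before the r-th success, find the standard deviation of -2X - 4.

For X ~ NegBin(r=4, p=1/3), where X is the number of failures before the r-th success:
Var(X) = 24
SD(X) = √(Var(X)) = √(24) = 2 \sqrt{6}
SD(-2X - 4) = |-2| × SD(X) = 2 × 2 \sqrt{6} = 4 \sqrt{6}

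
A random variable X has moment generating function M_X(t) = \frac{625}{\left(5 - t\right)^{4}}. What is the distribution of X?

The MGF M(t) = \frac{625}{\left(5 - t\right)^{4}} is the standard form for the Gamma distribution.
Comparing with the known MGF formula identifies: Gamma(shape α=4, rate β=5)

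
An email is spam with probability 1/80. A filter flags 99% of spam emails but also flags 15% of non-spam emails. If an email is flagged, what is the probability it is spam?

Let D = the rare event, + = positive/flagged.
P(D) = 1/80
P(+|D) = 99/100
P(+|D') = 15/100 = 3/20
P(+) = P(+|D)P(D) + P(+|D')P(D')
     = \frac{99}{100} × \frac{1}{80} + \frac{3}{20} × \frac{79}{80}
     = \frac{321}{2000}
P(D|+) = P(+|D)P(D)/P(+) = \frac{33}{428}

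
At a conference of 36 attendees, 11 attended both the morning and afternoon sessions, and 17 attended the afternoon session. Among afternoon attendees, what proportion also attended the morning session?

P(A ∩ B) = 11/36
P(B) = 17/36
P(A|B) = P(A ∩ B) / P(B) = (11/36) / (17/36) = 11/17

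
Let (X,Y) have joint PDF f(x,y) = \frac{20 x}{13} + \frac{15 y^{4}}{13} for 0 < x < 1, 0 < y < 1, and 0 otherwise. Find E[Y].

E[Y] = ∫_0^1 ∫_0^1 y × f(x,y) dx dy
= \frac{15}{26}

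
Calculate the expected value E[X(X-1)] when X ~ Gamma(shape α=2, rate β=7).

E[X(X-1)] = E[X² - X] = E[X²] - E[X]
E[X] = \frac{2}{7}
E[X²] = Var(X) + (E[X])² = \frac{2}{49} + (\frac{2}{7})² = \frac{6}{49}
E[X(X-1)] = \frac{6}{49} - \frac{2}{7} = - \frac{8}{49}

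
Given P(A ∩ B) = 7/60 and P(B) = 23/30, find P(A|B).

P(A|B) = P(A ∩ B) / P(B)
= (7/60) / (23/30)
= 7/46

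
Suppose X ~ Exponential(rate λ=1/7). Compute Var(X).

For X ~ Exponential(rate λ=1/7):
Var(X) = 49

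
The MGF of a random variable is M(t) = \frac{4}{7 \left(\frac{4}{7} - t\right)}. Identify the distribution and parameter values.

The MGF M(t) = \frac{4}{7 \left(\frac{4}{7} - t\right)} is the standard form for the Exponential distribution.
Comparing with the known MGF formula identifies: Exponential(rate λ=4/7)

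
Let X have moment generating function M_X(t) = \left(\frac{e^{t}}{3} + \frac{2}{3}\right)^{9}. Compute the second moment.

To find E[X^2], compute M^(2)(0):
M^(1)(t) = 3 \left(\frac{e^{t}}{3} + \frac{2}{3}\right)^{8} e^{t}
M^(2)(t) = 3 \left(\frac{e^{t}}{3} + \frac{2}{3}\right)^{8} e^{t} + 8 \left(\frac{e^{t}}{3} + \frac{2}{3}\right)^{7} e^{2 t}
M^(2)(0) = 11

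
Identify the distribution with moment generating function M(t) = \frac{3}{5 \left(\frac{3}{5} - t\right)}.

The MGF M(t) = \frac{3}{5 \left(\frac{3}{5} - t\right)} is the standard form for the Exponential distribution.
Comparing with the known MGF formula identifies: Exponential(rate λ=3/5)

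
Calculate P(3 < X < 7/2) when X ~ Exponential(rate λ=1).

P(3 < X < 7/2) = ∫_{3}^{7/2} f(x) dx
where f(x) = e^{- x}
= - \frac{1}{e^{\frac{7}{2}}} + e^{-3}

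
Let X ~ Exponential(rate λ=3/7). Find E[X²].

Using the identity E[X²] = Var(X) + (E[X])²:
E[X] = \frac{7}{3}
Var(X) = \frac{49}{9}
E[X²] = \frac{49}{9} + (\frac{7}{3})²
= \frac{98}{9}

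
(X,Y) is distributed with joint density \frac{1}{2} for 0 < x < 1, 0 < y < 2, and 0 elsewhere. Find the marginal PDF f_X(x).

f_X(x) = ∫_0^2 f(x,y) dy
= ∫_0^2 \frac{1}{2} dy
= 1 for 0 < x < 1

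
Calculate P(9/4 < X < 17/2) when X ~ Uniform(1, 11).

P(9/4 < X < 17/2) = ∫_{9/4}^{17/2} f(x) dx
where f(x) = \frac{1}{10}
= \frac{5}{8}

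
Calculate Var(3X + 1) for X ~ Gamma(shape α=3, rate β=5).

For X ~ Gamma(shape α=3, rate β=5):
Var(X) = \frac{3}{25}
Var(3X + 1) = (3)² × Var(X) = 9 × \frac{3}{25} = \frac{27}{25}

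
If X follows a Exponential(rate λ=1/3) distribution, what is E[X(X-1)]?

E[X(X-1)] = E[X² - X] = E[X²] - E[X]
E[X] = 3
E[X²] = Var(X) + (E[X])² = 9 + (3)² = 18
E[X(X-1)] = 18 - 3 = 15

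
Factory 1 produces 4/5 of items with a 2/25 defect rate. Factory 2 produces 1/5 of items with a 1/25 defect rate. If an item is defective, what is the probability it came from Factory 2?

Using Bayes' theorem:
P(F1) = 4/5, P(D|F1) = 2/25
P(F2) = 1/5, P(D|F2) = 1/25
P(D) = P(D|F1)P(F1) + P(D|F2)P(F2)
     = \frac{9}{125}
P(F2|D) = P(D|F2)P(F2) / P(D)
= \frac{1}{9}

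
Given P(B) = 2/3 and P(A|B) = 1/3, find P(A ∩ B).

By definition, P(A|B) = P(A ∩ B) / P(B)
So P(A ∩ B) = P(A|B) × P(B)
= 1/3 × 2/3
= 2/9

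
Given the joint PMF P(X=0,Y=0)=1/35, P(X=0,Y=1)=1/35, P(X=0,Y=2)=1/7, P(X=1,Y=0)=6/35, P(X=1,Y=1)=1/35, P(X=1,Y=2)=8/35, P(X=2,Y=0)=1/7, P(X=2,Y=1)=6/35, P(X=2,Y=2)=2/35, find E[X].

First find marginal of X:
P(X=0) = 1/5
P(X=1) = 3/7
P(X=2) = 13/35
E[X] = 0 × 1/5 + 1 × 3/7 + 2 × 13/35 = 41/35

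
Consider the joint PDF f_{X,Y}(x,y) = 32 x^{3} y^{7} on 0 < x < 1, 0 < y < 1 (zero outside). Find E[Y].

E[Y] = ∫_0^1 ∫_0^1 y × f(x,y) dx dy
= \frac{8}{9}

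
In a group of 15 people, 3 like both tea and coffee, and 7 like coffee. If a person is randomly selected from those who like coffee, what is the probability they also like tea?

P(A ∩ B) = 3/15 = 1/5
P(B) = 7/15
P(A|B) = P(A ∩ B) / P(B) = (1/5) / (7/15) = 3/7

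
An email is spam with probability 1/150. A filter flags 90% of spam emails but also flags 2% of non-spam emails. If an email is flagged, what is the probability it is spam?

Let D = the rare event, + = positive/flagged.
P(D) = 1/150
P(+|D) = 90/100 = 9/10
P(+|D') = 2/100 = 1/50
P(+) = P(+|D)P(D) + P(+|D')P(D')
     = \frac{9}{10} × \frac{1}{150} + \frac{1}{50} × \frac{149}{150}
     = \frac{97}{3750}
P(D|+) = P(+|D)P(D)/P(+) = \frac{45}{194}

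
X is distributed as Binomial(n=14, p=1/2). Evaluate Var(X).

For X ~ Binomial(n=14, p=1/2):
Var(X) = \frac{7}{2}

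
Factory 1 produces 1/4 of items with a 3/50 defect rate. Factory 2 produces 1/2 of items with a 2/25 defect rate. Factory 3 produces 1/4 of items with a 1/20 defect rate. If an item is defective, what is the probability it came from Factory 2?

Using Bayes' theorem:
P(F1) = 1/4, P(D|F1) = 3/50
P(F2) = 1/2, P(D|F2) = 2/25
P(F3) = 1/4, P(D|F3) = 1/20
P(D) = P(D|F1)P(F1) + P(D|F2)P(F2) + P(D|F3)P(F3)
     = \frac{27}{400}
P(F2|D) = P(D|F2)P(F2) / P(D)
= \frac{16}{27}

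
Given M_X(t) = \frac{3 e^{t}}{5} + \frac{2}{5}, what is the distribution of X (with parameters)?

The MGF M(t) = \frac{3 e^{t}}{5} + \frac{2}{5} is the standard form for the Bernoulli distribution.
Comparing with the known MGF formula identifies: Bernoulli(p=3/5)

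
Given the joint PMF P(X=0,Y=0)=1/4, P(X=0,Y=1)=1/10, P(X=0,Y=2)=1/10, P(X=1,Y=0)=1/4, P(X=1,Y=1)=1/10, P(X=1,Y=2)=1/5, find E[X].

First find marginal of X:
P(X=0) = 9/20
P(X=1) = 11/20
E[X] = 0 × 9/20 + 1 × 11/20 = 11/20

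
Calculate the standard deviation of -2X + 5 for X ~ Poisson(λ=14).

For X ~ Poisson(λ=14):
Var(X) = 14
SD(X) = √(Var(X)) = √(14) = \sqrt{14}
SD(-2X + 5) = |-2| × SD(X) = 2 × \sqrt{14} = 2 \sqrt{14}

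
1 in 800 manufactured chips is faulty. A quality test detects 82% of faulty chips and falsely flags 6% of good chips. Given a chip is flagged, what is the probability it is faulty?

Let D = the rare event, + = positive/flagged.
P(D) = 1/800
P(+|D) = 82/100 = 41/50
P(+|D') = 6/100 = 3/50
P(+) = P(+|D)P(D) + P(+|D')P(D')
     = \frac{41}{50} × \frac{1}{800} + \frac{3}{50} × \frac{799}{800}
     = \frac{1219}{20000}
P(D|+) = P(+|D)P(D)/P(+) = \frac{41}{2438}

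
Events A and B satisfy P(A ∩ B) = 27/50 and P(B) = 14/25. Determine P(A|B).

P(A|B) = P(A ∩ B) / P(B)
= (27/50) / (14/25)
= 27/28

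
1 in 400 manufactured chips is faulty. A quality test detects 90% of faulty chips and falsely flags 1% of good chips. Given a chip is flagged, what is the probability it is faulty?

Let D = the rare event, + = positive/flagged.
P(D) = 1/400
P(+|D) = 90/100 = 9/10
P(+|D') = 1/100
P(+) = P(+|D)P(D) + P(+|D')P(D')
     = \frac{9}{10} × \frac{1}{400} + \frac{1}{100} × \frac{399}{400}
     = \frac{489}{40000}
P(D|+) = P(+|D)P(D)/P(+) = \frac{30}{163}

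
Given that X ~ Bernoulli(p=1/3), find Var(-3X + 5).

For X ~ Bernoulli(p=1/3):
Var(X) = \frac{2}{9}
Var(-3X + 5) = (-3)² × Var(X) = 9 × \frac{2}{9} = 2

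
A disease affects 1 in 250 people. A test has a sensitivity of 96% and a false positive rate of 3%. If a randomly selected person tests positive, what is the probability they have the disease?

Let D = the rare event, + = positive/flagged.
P(D) = 1/250
P(+|D) = 96/100 = 24/25
P(+|D') = 3/100
P(+) = P(+|D)P(D) + P(+|D')P(D')
     = \frac{24}{25} × \frac{1}{250} + \frac{3}{100} × \frac{249}{250}
     = \frac{843}{25000}
P(D|+) = P(+|D)P(D)/P(+) = \frac{32}{281}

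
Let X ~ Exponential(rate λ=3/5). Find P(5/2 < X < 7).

P(5/2 < X < 7) = ∫_{5/2}^{7} f(x) dx
where f(x) = \frac{3 e^{- \frac{3 x}{5}}}{5}
= - \frac{1}{e^{\frac{21}{5}}} + e^{- \frac{3}{2}}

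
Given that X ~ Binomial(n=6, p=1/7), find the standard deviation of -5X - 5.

For X ~ Binomial(n=6, p=1/7):
Var(X) = \frac{36}{49}
SD(X) = √(Var(X)) = √(\frac{36}{49}) = \frac{6}{7}
SD(-5X - 5) = |-5| × SD(X) = 5 × \frac{6}{7} = \frac{30}{7}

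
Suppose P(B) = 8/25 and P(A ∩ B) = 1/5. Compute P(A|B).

P(A|B) = P(A ∩ B) / P(B)
= (1/5) / (8/25)
= 5/8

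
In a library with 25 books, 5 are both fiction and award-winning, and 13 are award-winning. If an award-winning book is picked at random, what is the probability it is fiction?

P(A ∩ B) = 5/25 = 1/5
P(B) = 13/25
P(A|B) = P(A ∩ B) / P(B) = (1/5) / (13/25) = 5/13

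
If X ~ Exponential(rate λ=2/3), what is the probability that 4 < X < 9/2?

P(4 < X < 9/2) = ∫_{4}^{9/2} f(x) dx
where f(x) = \frac{2 e^{- \frac{2 x}{3}}}{3}
= - \frac{1}{e^{3}} + e^{- \frac{8}{3}}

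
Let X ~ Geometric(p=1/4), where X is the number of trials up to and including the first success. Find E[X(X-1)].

E[X(X-1)] = E[X² - X] = E[X²] - E[X]
E[X] = 4
E[X²] = Var(X) + (E[X])² = 12 + (4)² = 28
E[X(X-1)] = 28 - 4 = 24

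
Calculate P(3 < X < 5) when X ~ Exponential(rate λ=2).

P(3 < X < 5) = ∫_{3}^{5} f(x) dx
where f(x) = 2 e^{- 2 x}
= - \frac{1 - e^{4}}{e^{10}}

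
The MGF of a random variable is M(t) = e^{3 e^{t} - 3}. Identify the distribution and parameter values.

The MGF M(t) = e^{3 e^{t} - 3} is the standard form for the Poisson distribution.
Comparing with the known MGF formula identifies: Poisson(λ=3)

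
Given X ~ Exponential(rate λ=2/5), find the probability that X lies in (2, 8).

P(2 < X < 8) = ∫_{2}^{8} f(x) dx
where f(x) = \frac{2 e^{- \frac{2 x}{5}}}{5}
= - \frac{1 - e^{\frac{12}{5}}}{e^{\frac{16}{5}}}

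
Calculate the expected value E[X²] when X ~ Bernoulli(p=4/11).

Using the identity E[X²] = Var(X) + (E[X])²:
E[X] = \frac{4}{11}
Var(X) = \frac{28}{121}
E[X²] = \frac{28}{121} + (\frac{4}{11})²
= \frac{4}{11}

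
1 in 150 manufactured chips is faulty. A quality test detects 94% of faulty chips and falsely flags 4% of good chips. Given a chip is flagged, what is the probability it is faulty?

Let D = the rare event, + = positive/flagged.
P(D) = 1/150
P(+|D) = 94/100 = 47/50
P(+|D') = 4/100 = 1/25
P(+) = P(+|D)P(D) + P(+|D')P(D')
     = \frac{47}{50} × \frac{1}{150} + \frac{1}{25} × \frac{149}{150}
     = \frac{23}{500}
P(D|+) = P(+|D)P(D)/P(+) = \frac{47}{345}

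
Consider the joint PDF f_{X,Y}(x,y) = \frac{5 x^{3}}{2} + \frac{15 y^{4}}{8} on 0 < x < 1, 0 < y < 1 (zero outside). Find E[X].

E[X] = ∫_0^1 ∫_0^1 x × f(x,y) dy dx
= ∫_0^1 ∫_0^1 x × (\frac{5 x^{3}}{2} + \frac{15 y^{4}}{8}) dy dx
= \frac{11}{16}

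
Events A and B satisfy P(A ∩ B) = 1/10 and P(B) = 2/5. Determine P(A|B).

P(A|B) = P(A ∩ B) / P(B)
= (1/10) / (2/5)
= 1/4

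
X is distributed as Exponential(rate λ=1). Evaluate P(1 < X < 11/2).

P(1 < X < 11/2) = ∫_{1}^{11/2} f(x) dx
where f(x) = e^{- x}
= - \frac{1}{e^{\frac{11}{2}}} + e^{-1}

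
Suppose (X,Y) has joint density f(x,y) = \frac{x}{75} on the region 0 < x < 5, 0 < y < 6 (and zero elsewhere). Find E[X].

f_X(x) = ∫_0^6 \frac{x}{75} dy = \frac{2 x}{25}
E[X] = ∫_0^5 x × (\frac{2 x}{25}) dx = \frac{10}{3}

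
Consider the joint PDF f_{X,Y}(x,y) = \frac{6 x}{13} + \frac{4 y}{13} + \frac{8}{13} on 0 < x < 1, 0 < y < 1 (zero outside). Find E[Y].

E[Y] = ∫_0^1 ∫_0^1 y × f(x,y) dx dy
= \frac{41}{78}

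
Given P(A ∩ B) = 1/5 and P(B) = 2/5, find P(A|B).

P(A|B) = P(A ∩ B) / P(B)
= (1/5) / (2/5)
= 1/2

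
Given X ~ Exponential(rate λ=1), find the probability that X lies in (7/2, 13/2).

P(7/2 < X < 13/2) = ∫_{7/2}^{13/2} f(x) dx
where f(x) = e^{- x}
= - \frac{1 - e^{3}}{e^{\frac{13}{2}}}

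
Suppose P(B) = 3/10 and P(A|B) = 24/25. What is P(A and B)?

By definition, P(A|B) = P(A ∩ B) / P(B)
So P(A ∩ B) = P(A|B) × P(B)
= 24/25 × 3/10
= 36/125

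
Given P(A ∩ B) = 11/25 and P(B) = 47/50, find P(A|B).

P(A|B) = P(A ∩ B) / P(B)
= (11/25) / (47/50)
= 22/47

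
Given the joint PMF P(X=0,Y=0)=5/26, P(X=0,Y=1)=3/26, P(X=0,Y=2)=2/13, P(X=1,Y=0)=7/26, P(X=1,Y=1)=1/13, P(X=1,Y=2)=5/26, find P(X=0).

P(X=0) = P(X=0,Y=0) + P(X=0,Y=1) + P(X=0,Y=2)
= 5/26 + 3/26 + 2/13
= 6/13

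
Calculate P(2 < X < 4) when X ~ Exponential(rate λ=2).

P(2 < X < 4) = ∫_{2}^{4} f(x) dx
where f(x) = 2 e^{- 2 x}
= - \frac{1 - e^{4}}{e^{8}}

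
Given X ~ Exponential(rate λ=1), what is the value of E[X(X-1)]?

E[X(X-1)] = E[X² - X] = E[X²] - E[X]
E[X] = 1
E[X²] = Var(X) + (E[X])² = 1 + (1)² = 2
E[X(X-1)] = 2 - 1 = 1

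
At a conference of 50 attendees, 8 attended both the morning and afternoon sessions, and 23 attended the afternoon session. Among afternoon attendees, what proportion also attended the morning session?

P(A ∩ B) = 8/50 = 4/25
P(B) = 23/50
P(A|B) = P(A ∩ B) / P(B) = (4/25) / (23/50) = 8/23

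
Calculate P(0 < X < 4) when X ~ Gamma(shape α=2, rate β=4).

P(0 < X < 4) = ∫_{0}^{4} f(x) dx
where f(x) = 16 x e^{- 4 x}
= 1 - \frac{17}{e^{16}}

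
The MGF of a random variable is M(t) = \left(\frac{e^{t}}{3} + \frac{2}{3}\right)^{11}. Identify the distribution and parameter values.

The MGF M(t) = \left(\frac{e^{t}}{3} + \frac{2}{3}\right)^{11} is the standard form for the Binomial distribution.
Comparing with the known MGF formula identifies: Binomial(n=11, p=1/3)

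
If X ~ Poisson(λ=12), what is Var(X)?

For X ~ Poisson(λ=12):
Var(X) = 12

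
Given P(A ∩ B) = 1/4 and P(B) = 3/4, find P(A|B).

P(A|B) = P(A ∩ B) / P(B)
= (1/4) / (3/4)
= 1/3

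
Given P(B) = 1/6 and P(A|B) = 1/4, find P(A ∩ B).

By definition, P(A|B) = P(A ∩ B) / P(B)
So P(A ∩ B) = P(A|B) × P(B)
= 1/4 × 1/6
= 1/24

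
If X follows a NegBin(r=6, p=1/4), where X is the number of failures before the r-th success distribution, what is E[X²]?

Using the identity E[X²] = Var(X) + (E[X])²:
E[X] = 18
Var(X) = 72
E[X²] = 72 + (18)²
= 396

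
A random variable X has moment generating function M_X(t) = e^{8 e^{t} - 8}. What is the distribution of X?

The MGF M(t) = e^{8 e^{t} - 8} is the standard form for the Poisson distribution.
Comparing with the known MGF formula identifies: Poisson(λ=8)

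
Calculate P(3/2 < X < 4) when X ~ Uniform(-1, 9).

P(3/2 < X < 4) = ∫_{3/2}^{4} f(x) dx
where f(x) = \frac{1}{10}
= \frac{1}{4}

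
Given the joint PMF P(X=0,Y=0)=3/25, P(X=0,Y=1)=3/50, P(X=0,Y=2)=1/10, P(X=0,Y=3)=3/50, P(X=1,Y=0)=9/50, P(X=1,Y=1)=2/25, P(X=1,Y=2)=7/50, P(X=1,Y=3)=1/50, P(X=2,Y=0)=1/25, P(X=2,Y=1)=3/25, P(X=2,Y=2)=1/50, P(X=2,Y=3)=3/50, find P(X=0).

P(X=0) = P(X=0,Y=0) + P(X=0,Y=1) + P(X=0,Y=2) + P(X=0,Y=3)
= 3/25 + 3/50 + 1/10 + 3/50
= 17/50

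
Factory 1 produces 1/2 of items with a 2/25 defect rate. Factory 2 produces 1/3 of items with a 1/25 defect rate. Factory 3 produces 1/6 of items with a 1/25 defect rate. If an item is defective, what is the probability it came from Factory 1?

Using Bayes' theorem:
P(F1) = 1/2, P(D|F1) = 2/25
P(F2) = 1/3, P(D|F2) = 1/25
P(F3) = 1/6, P(D|F3) = 1/25
P(D) = P(D|F1)P(F1) + P(D|F2)P(F2) + P(D|F3)P(F3)
     = \frac{3}{50}
P(F1|D) = P(D|F1)P(F1) / P(D)
= \frac{2}{3}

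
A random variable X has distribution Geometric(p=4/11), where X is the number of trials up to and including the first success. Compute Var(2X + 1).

For X ~ Geometric(p=4/11), where X is the number of trials up to and including the first success:
Var(X) = \frac{77}{16}
Var(2X + 1) = (2)² × Var(X) = 4 × \frac{77}{16} = \frac{77}{4}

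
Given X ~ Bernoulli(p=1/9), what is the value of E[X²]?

Using the identity E[X²] = Var(X) + (E[X])²:
E[X] = \frac{1}{9}
Var(X) = \frac{8}{81}
E[X²] = \frac{8}{81} + (\frac{1}{9})²
= \frac{1}{9}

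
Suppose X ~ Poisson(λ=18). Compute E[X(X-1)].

E[X(X-1)] = E[X² - X] = E[X²] - E[X]
E[X] = 18
E[X²] = Var(X) + (E[X])² = 18 + (18)² = 342
E[X(X-1)] = 342 - 18 = 324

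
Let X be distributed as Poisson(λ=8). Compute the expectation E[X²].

Using the identity E[X²] = Var(X) + (E[X])²:
E[X] = 8
Var(X) = 8
E[X²] = 8 + (8)²
= 72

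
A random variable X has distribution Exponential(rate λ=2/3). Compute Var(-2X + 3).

For X ~ Exponential(rate λ=2/3):
Var(X) = \frac{9}{4}
Var(-2X + 3) = (-2)² × Var(X) = 4 × \frac{9}{4} = 9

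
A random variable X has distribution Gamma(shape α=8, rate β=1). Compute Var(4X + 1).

For X ~ Gamma(shape α=8, rate β=1):
Var(X) = 8
Var(4X + 1) = (4)² × Var(X) = 16 × 8 = 128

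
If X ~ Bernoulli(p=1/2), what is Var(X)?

For X ~ Bernoulli(p=1/2):
Var(X) = \frac{1}{4}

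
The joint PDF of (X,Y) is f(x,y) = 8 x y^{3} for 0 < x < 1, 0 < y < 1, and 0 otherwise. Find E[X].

E[X] = ∫_0^1 ∫_0^1 x × f(x,y) dy dx
= ∫_0^1 ∫_0^1 x × (8 x y^{3}) dy dx
= \frac{2}{3}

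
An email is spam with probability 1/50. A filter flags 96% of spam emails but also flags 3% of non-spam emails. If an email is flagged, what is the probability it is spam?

Let D = the rare event, + = positive/flagged.
P(D) = 1/50
P(+|D) = 96/100 = 24/25
P(+|D') = 3/100
P(+) = P(+|D)P(D) + P(+|D')P(D')
     = \frac{24}{25} × \frac{1}{50} + \frac{3}{100} × \frac{49}{50}
     = \frac{243}{5000}
P(D|+) = P(+|D)P(D)/P(+) = \frac{32}{81}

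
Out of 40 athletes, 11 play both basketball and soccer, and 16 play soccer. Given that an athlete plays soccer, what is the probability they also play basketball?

P(A ∩ B) = 11/40
P(B) = 16/40 = 2/5
P(A|B) = P(A ∩ B) / P(B) = (11/40) / (2/5) = 11/16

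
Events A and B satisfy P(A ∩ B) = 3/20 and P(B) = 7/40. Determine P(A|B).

P(A|B) = P(A ∩ B) / P(B)
= (3/20) / (7/40)
= 6/7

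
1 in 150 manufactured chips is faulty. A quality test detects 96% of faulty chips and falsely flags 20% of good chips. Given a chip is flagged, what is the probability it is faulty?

Let D = the rare event, + = positive/flagged.
P(D) = 1/150
P(+|D) = 96/100 = 24/25
P(+|D') = 20/100 = 1/5
P(+) = P(+|D)P(D) + P(+|D')P(D')
     = \frac{24}{25} × \frac{1}{150} + \frac{1}{5} × \frac{149}{150}
     = \frac{769}{3750}
P(D|+) = P(+|D)P(D)/P(+) = \frac{24}{769}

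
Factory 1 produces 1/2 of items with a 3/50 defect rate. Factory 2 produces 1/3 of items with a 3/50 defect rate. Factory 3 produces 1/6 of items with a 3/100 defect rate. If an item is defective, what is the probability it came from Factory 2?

Using Bayes' theorem:
P(F1) = 1/2, P(D|F1) = 3/50
P(F2) = 1/3, P(D|F2) = 3/50
P(F3) = 1/6, P(D|F3) = 3/100
P(D) = P(D|F1)P(F1) + P(D|F2)P(F2) + P(D|F3)P(F3)
     = \frac{11}{200}
P(F2|D) = P(D|F2)P(F2) / P(D)
= \frac{4}{11}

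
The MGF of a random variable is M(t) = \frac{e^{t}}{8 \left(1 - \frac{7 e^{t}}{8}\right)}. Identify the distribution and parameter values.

The MGF M(t) = \frac{e^{t}}{8 \left(1 - \frac{7 e^{t}}{8}\right)} is the standard form for the Geometric distribution.
Comparing with the known MGF formula identifies: Geometric(p=1/8), X = trial number of first success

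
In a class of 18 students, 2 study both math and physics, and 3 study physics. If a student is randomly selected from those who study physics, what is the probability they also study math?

P(A ∩ B) = 2/18 = 1/9
P(B) = 3/18 = 1/6
P(A|B) = P(A ∩ B) / P(B) = (1/9) / (1/6) = 2/3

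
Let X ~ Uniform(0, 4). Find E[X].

For X ~ Uniform(0, 4), the expected value is:
E[X] = 2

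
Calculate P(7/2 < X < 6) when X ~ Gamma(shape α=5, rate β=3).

P(7/2 < X < 6) = ∫_{7/2}^{6} f(x) dx
where f(x) = \frac{81 x^{4} e^{- 3 x}}{8}
= - \frac{5527}{e^{18}} + \frac{98051}{128 e^{\frac{21}{2}}}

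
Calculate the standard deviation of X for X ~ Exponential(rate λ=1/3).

For X ~ Exponential(rate λ=1/3):
Var(X) = 9
SD(X) = √(Var(X)) = √(9) = 3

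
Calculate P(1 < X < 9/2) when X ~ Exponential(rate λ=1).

P(1 < X < 9/2) = ∫_{1}^{9/2} f(x) dx
where f(x) = e^{- x}
= - \frac{1}{e^{\frac{9}{2}}} + e^{-1}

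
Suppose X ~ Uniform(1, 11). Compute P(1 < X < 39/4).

P(1 < X < 39/4) = ∫_{1}^{39/4} f(x) dx
where f(x) = \frac{1}{10}
= \frac{7}{8}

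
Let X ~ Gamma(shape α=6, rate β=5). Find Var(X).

For X ~ Gamma(shape α=6, rate β=5):
Var(X) = \frac{6}{25}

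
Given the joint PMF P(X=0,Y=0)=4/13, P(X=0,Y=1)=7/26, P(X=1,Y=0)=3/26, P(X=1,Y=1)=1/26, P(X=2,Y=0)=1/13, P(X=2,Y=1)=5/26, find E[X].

First find marginal of X:
P(X=0) = 15/26
P(X=1) = 2/13
P(X=2) = 7/26
E[X] = 0 × 15/26 + 1 × 2/13 + 2 × 7/26 = 9/13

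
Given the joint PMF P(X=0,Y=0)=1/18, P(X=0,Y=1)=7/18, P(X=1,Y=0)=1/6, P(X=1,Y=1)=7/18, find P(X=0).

P(X=0) = P(X=0,Y=0) + P(X=0,Y=1)
= 1/18 + 7/18
= 4/9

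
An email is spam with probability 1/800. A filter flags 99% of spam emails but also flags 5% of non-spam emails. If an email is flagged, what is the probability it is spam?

Let D = the rare event, + = positive/flagged.
P(D) = 1/800
P(+|D) = 99/100
P(+|D') = 5/100 = 1/20
P(+) = P(+|D)P(D) + P(+|D')P(D')
     = \frac{99}{100} × \frac{1}{800} + \frac{1}{20} × \frac{799}{800}
     = \frac{2047}{40000}
P(D|+) = P(+|D)P(D)/P(+) = \frac{99}{4094}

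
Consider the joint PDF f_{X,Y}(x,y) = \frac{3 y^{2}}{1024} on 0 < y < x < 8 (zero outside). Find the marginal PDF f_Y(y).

f_Y(y) = ∫_y^8 \frac{3 y^{2}}{1024} dx = \frac{3 y^{2} \left(8 - y\right)}{1024}
for 0 < y < 8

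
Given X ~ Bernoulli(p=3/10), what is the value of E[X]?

For X ~ Bernoulli(p=3/10), the expected value is:
E[X] = \frac{3}{10}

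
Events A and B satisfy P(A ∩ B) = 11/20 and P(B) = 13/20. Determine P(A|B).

P(A|B) = P(A ∩ B) / P(B)
= (11/20) / (13/20)
= 11/13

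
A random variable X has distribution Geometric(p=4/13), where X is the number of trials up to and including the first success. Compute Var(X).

For X ~ Geometric(p=4/13), where X is the number of trials up to and including the first success:
Var(X) = \frac{117}{16}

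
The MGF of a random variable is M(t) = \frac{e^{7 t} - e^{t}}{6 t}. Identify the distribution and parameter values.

The MGF M(t) = \frac{e^{7 t} - e^{t}}{6 t} is the standard form for the Uniform distribution.
Comparing with the known MGF formula identifies: Uniform(1, 7)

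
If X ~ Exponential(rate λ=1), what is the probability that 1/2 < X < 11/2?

P(1/2 < X < 11/2) = ∫_{1/2}^{11/2} f(x) dx
where f(x) = e^{- x}
= - \frac{1 - e^{5}}{e^{\frac{11}{2}}}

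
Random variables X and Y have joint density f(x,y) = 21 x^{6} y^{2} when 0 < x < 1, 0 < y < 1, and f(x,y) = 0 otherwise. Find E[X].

E[X] = ∫_0^1 ∫_0^1 x × f(x,y) dy dx
= ∫_0^1 ∫_0^1 x × (21 x^{6} y^{2}) dy dx
= \frac{7}{8}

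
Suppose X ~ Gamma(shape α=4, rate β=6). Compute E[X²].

Using the identity E[X²] = Var(X) + (E[X])²:
E[X] = \frac{2}{3}
Var(X) = \frac{1}{9}
E[X²] = \frac{1}{9} + (\frac{2}{3})²
= \frac{5}{9}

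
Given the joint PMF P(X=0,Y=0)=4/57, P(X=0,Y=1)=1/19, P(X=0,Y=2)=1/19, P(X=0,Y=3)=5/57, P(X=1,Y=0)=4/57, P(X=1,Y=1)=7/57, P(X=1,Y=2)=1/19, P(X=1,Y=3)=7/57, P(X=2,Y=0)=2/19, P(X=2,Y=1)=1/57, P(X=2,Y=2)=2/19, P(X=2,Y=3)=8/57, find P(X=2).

P(X=2) = P(X=2,Y=0) + P(X=2,Y=1) + P(X=2,Y=2) + P(X=2,Y=3)
= 2/19 + 1/57 + 2/19 + 8/57
= 7/19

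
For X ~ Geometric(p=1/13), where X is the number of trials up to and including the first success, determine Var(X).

For X ~ Geometric(p=1/13), where X is the number of trials up to and including the first success:
Var(X) = 156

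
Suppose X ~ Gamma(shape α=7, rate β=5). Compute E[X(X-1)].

E[X(X-1)] = E[X² - X] = E[X²] - E[X]
E[X] = \frac{7}{5}
E[X²] = Var(X) + (E[X])² = \frac{7}{25} + (\frac{7}{5})² = \frac{56}{25}
E[X(X-1)] = \frac{56}{25} - \frac{7}{5} = \frac{21}{25}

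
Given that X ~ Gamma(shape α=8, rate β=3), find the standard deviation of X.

For X ~ Gamma(shape α=8, rate β=3):
Var(X) = \frac{8}{9}
SD(X) = √(Var(X)) = √(\frac{8}{9}) = \frac{2 \sqrt{2}}{3}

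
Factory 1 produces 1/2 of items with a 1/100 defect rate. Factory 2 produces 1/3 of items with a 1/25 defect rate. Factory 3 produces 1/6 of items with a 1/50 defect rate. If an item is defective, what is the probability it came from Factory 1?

Using Bayes' theorem:
P(F1) = 1/2, P(D|F1) = 1/100
P(F2) = 1/3, P(D|F2) = 1/25
P(F3) = 1/6, P(D|F3) = 1/50
P(D) = P(D|F1)P(F1) + P(D|F2)P(F2) + P(D|F3)P(F3)
     = \frac{13}{600}
P(F1|D) = P(D|F1)P(F1) / P(D)
= \frac{3}{13}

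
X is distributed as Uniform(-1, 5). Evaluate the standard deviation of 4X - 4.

For X ~ Uniform(-1, 5):
Var(X) = 3
SD(X) = √(Var(X)) = √(3) = \sqrt{3}
SD(4X - 4) = |4| × SD(X) = 4 × \sqrt{3} = 4 \sqrt{3}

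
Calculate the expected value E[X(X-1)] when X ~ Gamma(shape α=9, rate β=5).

E[X(X-1)] = E[X² - X] = E[X²] - E[X]
E[X] = \frac{9}{5}
E[X²] = Var(X) + (E[X])² = \frac{9}{25} + (\frac{9}{5})² = \frac{18}{5}
E[X(X-1)] = \frac{18}{5} - \frac{9}{5} = \frac{9}{5}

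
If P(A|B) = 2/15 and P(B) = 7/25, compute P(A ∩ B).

By definition, P(A|B) = P(A ∩ B) / P(B)
So P(A ∩ B) = P(A|B) × P(B)
= 2/15 × 7/25
= 14/375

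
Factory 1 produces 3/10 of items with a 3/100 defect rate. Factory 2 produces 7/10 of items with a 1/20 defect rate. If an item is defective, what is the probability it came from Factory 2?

Using Bayes' theorem:
P(F1) = 3/10, P(D|F1) = 3/100
P(F2) = 7/10, P(D|F2) = 1/20
P(D) = P(D|F1)P(F1) + P(D|F2)P(F2)
     = \frac{11}{250}
P(F2|D) = P(D|F2)P(F2) / P(D)
= \frac{35}{44}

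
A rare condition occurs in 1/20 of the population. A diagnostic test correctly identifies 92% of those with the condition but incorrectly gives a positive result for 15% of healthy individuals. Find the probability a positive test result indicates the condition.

Let D = the rare event, + = positive/flagged.
P(D) = 1/20
P(+|D) = 92/100 = 23/25
P(+|D') = 15/100 = 3/20
P(+) = P(+|D)P(D) + P(+|D')P(D')
     = \frac{23}{25} × \frac{1}{20} + \frac{3}{20} × \frac{19}{20}
     = \frac{377}{2000}
P(D|+) = P(+|D)P(D)/P(+) = \frac{92}{377}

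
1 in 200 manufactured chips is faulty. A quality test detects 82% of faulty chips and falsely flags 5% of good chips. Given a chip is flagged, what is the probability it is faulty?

Let D = the rare event, + = positive/flagged.
P(D) = 1/200
P(+|D) = 82/100 = 41/50
P(+|D') = 5/100 = 1/20
P(+) = P(+|D)P(D) + P(+|D')P(D')
     = \frac{41}{50} × \frac{1}{200} + \frac{1}{20} × \frac{199}{200}
     = \frac{1077}{20000}
P(D|+) = P(+|D)P(D)/P(+) = \frac{82}{1077}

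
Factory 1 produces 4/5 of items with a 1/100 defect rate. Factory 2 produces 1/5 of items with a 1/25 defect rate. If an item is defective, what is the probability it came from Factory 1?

Using Bayes' theorem:
P(F1) = 4/5, P(D|F1) = 1/100
P(F2) = 1/5, P(D|F2) = 1/25
P(D) = P(D|F1)P(F1) + P(D|F2)P(F2)
     = \frac{2}{125}
P(F1|D) = P(D|F1)P(F1) / P(D)
= \frac{1}{2}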